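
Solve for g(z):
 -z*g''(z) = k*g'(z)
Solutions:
 g(z) = C1 + z^(1 - re(k))*(C2*sin(log(z)*Abs(im(k))) + C3*cos(log(z)*im(k)))


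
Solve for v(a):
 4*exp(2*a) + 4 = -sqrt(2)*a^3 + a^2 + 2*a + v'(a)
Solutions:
 v(a) = C1 + sqrt(2)*a^4/4 - a^3/3 - a^2 + 4*a + 2*exp(2*a)


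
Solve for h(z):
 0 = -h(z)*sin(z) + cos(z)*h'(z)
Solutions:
 h(z) = C1/cos(z)


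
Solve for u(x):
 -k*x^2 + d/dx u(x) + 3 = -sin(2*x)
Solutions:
 u(x) = C1 + k*x^3/3 - 3*x + cos(2*x)/2


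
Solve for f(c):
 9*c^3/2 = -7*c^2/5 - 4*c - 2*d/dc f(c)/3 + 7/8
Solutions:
 f(c) = C1 - 27*c^4/16 - 7*c^3/10 - 3*c^2 + 21*c/16


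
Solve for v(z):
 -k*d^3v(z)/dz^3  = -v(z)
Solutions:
 v(z) = C1*exp(z*(1/k)^(1/3)) + C2*exp(z*(-1 + sqrt(3)*I)*(1/k)^(1/3)/2) + C3*exp(-z*(1 + sqrt(3)*I)*(1/k)^(1/3)/2)


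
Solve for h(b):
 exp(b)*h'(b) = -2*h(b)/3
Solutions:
 h(b) = C1*exp(2*exp(-b)/3)


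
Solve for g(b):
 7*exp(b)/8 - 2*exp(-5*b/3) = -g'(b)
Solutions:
 g(b) = C1 - 7*exp(b)/8 - 6*exp(-5*b/3)/5


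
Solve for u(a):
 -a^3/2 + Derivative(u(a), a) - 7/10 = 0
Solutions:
 u(a) = C1 + a^4/8 + 7*a/10


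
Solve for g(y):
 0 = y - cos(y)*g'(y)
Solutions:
 g(y) = C1 + Integral(y/cos(y), y)


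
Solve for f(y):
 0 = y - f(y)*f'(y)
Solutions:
 f(y) = -sqrt(C1 + y^2)
 f(y) = sqrt(C1 + y^2)


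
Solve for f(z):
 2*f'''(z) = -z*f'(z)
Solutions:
 f(z) = C1 + Integral(C2*airyai(-2^(2/3)*z/2) + C3*airybi(-2^(2/3)*z/2), z)


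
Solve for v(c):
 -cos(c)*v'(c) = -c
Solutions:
 v(c) = C1 + Integral(c/cos(c), c)


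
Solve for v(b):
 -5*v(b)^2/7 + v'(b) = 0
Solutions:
 v(b) = -7/(C1 + 5*b)


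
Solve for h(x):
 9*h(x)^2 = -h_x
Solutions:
 h(x) = 1/(C1 + 9*x)


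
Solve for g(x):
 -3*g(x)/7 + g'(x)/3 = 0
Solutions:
 g(x) = C1*exp(9*x/7)


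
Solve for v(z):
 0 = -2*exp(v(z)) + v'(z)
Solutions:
 v(z) = log(-1/(C1 + 2*z))


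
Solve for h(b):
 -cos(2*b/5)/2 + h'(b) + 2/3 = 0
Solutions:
 h(b) = C1 - 2*b/3 + 5*sin(2*b/5)/4


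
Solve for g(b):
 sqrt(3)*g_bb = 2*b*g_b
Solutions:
 g(b) = C1 + C2*erfi(3^(3/4)*b/3)


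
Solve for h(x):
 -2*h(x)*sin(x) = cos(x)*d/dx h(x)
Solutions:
 h(x) = C1*cos(x)^2


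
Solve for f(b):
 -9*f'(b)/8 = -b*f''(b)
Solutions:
 f(b) = C1 + C2*b^(17/8)


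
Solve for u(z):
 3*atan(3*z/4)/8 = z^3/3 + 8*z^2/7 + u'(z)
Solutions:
 u(z) = C1 - z^4/12 - 8*z^3/21 + 3*z*atan(3*z/4)/8 - log(9*z^2 + 16)/4


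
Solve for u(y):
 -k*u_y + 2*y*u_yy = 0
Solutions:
 u(y) = C1 + y^(re(k)/2 + 1)*(C2*sin(log(y)*Abs(im(k))/2) + C3*cos(log(y)*im(k)/2))


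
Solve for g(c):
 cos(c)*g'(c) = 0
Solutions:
 g(c) = C1


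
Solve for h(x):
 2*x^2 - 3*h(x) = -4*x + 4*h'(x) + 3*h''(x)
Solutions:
 h(x) = 2*x^2/3 - 4*x/9 + (C1*sin(sqrt(5)*x/3) + C2*cos(sqrt(5)*x/3))*exp(-2*x/3) - 20/27


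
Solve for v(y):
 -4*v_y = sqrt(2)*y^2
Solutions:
 v(y) = C1 - sqrt(2)*y^3/12


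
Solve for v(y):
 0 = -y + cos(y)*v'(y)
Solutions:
 v(y) = C1 + Integral(y/cos(y), y)


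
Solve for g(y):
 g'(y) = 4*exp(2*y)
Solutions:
 g(y) = C1 + 2*exp(2*y)


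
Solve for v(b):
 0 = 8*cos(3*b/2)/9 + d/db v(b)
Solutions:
 v(b) = C1 - 16*sin(3*b/2)/27


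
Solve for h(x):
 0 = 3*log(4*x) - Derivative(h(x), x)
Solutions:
 h(x) = C1 + 3*x*log(x) - 3*x + x*log(64)


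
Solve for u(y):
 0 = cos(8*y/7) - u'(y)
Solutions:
 u(y) = C1 + 7*sin(8*y/7)/8


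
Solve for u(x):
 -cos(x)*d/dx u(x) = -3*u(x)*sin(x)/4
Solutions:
 u(x) = C1/cos(x)^(3/4)


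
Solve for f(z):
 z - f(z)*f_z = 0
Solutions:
 f(z) = -sqrt(C1 + z^2)
 f(z) = sqrt(C1 + z^2)


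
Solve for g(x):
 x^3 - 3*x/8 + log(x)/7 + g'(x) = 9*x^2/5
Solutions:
 g(x) = C1 - x^4/4 + 3*x^3/5 + 3*x^2/16 - x*log(x)/7 + x/7


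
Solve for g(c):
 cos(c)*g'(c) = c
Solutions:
 g(c) = C1 + Integral(c/cos(c), c)


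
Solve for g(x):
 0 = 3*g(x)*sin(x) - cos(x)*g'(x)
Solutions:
 g(x) = C1/cos(x)^3


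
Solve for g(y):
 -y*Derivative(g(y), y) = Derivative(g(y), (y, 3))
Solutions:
 g(y) = C1 + Integral(C2*airyai(-y) + C3*airybi(-y), y)


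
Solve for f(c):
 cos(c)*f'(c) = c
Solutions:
 f(c) = C1 + Integral(c/cos(c), c)


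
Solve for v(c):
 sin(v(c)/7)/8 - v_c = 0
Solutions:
 -c/8 + 7*log(cos(v(c)/7) - 1)/2 - 7*log(cos(v(c)/7) + 1)/2 = C1


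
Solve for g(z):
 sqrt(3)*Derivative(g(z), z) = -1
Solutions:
 g(z) = C1 - sqrt(3)*z/3


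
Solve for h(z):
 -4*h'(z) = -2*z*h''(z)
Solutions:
 h(z) = C1 + C2*z^3


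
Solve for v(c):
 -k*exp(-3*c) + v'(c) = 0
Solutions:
 v(c) = C1 - k*exp(-3*c)/3


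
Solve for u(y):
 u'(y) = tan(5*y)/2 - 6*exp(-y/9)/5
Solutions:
 u(y) = C1 + log(tan(5*y)^2 + 1)/20 + 54*exp(-y/9)/5


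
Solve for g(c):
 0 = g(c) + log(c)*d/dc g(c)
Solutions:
 g(c) = C1*exp(-li(c))


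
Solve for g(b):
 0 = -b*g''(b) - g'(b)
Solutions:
 g(b) = C1 + C2*log(b)


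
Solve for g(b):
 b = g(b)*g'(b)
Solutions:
 g(b) = -sqrt(C1 + b^2)
 g(b) = sqrt(C1 + b^2)


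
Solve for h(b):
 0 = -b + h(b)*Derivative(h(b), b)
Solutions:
 h(b) = -sqrt(C1 + b^2)
 h(b) = sqrt(C1 + b^2)


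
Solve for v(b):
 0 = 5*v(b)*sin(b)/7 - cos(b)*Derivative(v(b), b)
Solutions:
 v(b) = C1/cos(b)^(5/7)


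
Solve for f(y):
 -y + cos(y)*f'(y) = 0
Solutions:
 f(y) = C1 + Integral(y/cos(y), y)


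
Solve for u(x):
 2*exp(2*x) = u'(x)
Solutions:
 u(x) = C1 + exp(2*x)


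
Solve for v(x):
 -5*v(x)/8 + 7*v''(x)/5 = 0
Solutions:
 v(x) = C1*exp(-5*sqrt(14)*x/28) + C2*exp(5*sqrt(14)*x/28)


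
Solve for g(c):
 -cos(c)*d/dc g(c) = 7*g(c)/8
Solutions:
 g(c) = C1*(sin(c) - 1)^(7/16)/(sin(c) + 1)^(7/16)


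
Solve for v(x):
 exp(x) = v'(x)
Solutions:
 v(x) = C1 + exp(x)


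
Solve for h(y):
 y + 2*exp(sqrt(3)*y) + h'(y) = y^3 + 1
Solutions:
 h(y) = C1 + y^4/4 - y^2/2 + y - 2*sqrt(3)*exp(sqrt(3)*y)/3


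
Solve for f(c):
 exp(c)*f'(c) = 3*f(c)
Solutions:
 f(c) = C1*exp(-3*exp(-c))


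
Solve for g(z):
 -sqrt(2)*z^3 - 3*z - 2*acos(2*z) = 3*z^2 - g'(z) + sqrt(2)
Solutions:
 g(z) = C1 + sqrt(2)*z^4/4 + z^3 + 3*z^2/2 + 2*z*acos(2*z) + sqrt(2)*z - sqrt(1 - 4*z^2)


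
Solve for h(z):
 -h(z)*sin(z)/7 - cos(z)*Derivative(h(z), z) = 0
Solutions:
 h(z) = C1*cos(z)^(1/7)


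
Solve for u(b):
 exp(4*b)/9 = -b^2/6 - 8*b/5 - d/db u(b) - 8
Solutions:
 u(b) = C1 - b^3/18 - 4*b^2/5 - 8*b - exp(4*b)/36


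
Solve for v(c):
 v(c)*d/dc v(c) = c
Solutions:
 v(c) = -sqrt(C1 + c^2)
 v(c) = sqrt(C1 + c^2)


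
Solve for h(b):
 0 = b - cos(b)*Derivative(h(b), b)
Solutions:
 h(b) = C1 + Integral(b/cos(b), b)


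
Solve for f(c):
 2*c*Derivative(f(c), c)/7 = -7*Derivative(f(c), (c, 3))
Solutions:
 f(c) = C1 + Integral(C2*airyai(-14^(1/3)*c/7) + C3*airybi(-14^(1/3)*c/7), c)


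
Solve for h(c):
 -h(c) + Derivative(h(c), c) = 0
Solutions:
 h(c) = C1*exp(c)


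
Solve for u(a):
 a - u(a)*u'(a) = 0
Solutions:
 u(a) = -sqrt(C1 + a^2)
 u(a) = sqrt(C1 + a^2)


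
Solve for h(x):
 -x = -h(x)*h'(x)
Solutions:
 h(x) = -sqrt(C1 + x^2)
 h(x) = sqrt(C1 + x^2)


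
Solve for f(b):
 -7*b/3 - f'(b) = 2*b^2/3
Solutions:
 f(b) = C1 - 2*b^3/9 - 7*b^2/6


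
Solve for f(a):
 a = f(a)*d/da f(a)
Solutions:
 f(a) = -sqrt(C1 + a^2)
 f(a) = sqrt(C1 + a^2)


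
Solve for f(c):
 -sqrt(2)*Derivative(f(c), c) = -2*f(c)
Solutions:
 f(c) = C1*exp(sqrt(2)*c)


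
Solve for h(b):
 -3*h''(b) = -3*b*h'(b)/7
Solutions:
 h(b) = C1 + C2*erfi(sqrt(14)*b/14)


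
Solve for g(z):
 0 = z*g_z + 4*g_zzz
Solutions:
 g(z) = C1 + Integral(C2*airyai(-2^(1/3)*z/2) + C3*airybi(-2^(1/3)*z/2), z)


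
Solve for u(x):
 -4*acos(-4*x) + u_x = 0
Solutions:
 u(x) = C1 + 4*x*acos(-4*x) + sqrt(1 - 16*x^2)


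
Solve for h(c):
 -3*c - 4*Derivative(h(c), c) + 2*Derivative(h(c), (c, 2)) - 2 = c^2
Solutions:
 h(c) = C1 + C2*exp(2*c) - c^3/12 - c^2/2 - c


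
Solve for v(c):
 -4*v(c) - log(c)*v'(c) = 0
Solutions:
 v(c) = C1*exp(-4*li(c))


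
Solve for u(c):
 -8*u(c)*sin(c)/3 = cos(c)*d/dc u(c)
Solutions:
 u(c) = C1*cos(c)^(8/3)


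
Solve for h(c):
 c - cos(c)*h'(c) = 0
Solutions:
 h(c) = C1 + Integral(c/cos(c), c)


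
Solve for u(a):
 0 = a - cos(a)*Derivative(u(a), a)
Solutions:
 u(a) = C1 + Integral(a/cos(a), a)


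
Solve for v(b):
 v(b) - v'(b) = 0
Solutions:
 v(b) = C1*exp(b)


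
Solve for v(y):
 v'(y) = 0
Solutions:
 v(y) = C1


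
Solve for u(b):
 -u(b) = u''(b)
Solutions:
 u(b) = C1*sin(b) + C2*cos(b)


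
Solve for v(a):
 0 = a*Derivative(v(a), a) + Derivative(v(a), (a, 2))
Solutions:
 v(a) = C1 + C2*erf(sqrt(2)*a/2)


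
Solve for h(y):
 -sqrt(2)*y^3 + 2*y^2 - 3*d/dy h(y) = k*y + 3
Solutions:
 h(y) = C1 - k*y^2/6 - sqrt(2)*y^4/12 + 2*y^3/9 - y


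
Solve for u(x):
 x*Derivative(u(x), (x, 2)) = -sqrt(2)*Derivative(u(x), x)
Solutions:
 u(x) = C1 + C2*x^(1 - sqrt(2))


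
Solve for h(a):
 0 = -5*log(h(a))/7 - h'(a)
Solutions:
 li(h(a)) = C1 - 5*a/7


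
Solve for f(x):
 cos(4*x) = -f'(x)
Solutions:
 f(x) = C1 - sin(4*x)/4


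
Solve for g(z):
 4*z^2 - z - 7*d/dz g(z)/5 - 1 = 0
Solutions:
 g(z) = C1 + 20*z^3/21 - 5*z^2/14 - 5*z/7


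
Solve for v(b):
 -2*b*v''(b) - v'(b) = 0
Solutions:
 v(b) = C1 + C2*sqrt(b)


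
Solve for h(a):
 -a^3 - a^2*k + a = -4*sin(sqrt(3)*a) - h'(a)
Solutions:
 h(a) = C1 + a^4/4 + a^3*k/3 - a^2/2 + 4*sqrt(3)*cos(sqrt(3)*a)/3


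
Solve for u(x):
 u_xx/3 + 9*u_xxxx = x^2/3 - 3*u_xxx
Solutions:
 u(x) = C1 + C2*x + x^4/12 - 3*x^3 + 54*x^2 + (C3*sin(sqrt(3)*x/18) + C4*cos(sqrt(3)*x/18))*exp(-x/6)


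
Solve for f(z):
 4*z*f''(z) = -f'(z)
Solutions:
 f(z) = C1 + C2*z^(3/4)


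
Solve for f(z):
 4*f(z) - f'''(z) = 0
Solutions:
 f(z) = C3*exp(2^(2/3)*z) + (C1*sin(2^(2/3)*sqrt(3)*z/2) + C2*cos(2^(2/3)*sqrt(3)*z/2))*exp(-2^(2/3)*z/2)


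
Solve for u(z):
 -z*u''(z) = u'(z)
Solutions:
 u(z) = C1 + C2*log(z)


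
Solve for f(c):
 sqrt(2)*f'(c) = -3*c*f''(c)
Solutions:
 f(c) = C1 + C2*c^(1 - sqrt(2)/3)


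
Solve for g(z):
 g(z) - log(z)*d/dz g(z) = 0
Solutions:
 g(z) = C1*exp(li(z))


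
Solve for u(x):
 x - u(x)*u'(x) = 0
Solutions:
 u(x) = -sqrt(C1 + x^2)
 u(x) = sqrt(C1 + x^2)


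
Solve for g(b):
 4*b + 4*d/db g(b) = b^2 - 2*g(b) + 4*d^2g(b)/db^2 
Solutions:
 g(b) = C1*exp(b*(1 - sqrt(3))/2) + C2*exp(b*(1 + sqrt(3))/2) + b^2/2 - 4*b + 10


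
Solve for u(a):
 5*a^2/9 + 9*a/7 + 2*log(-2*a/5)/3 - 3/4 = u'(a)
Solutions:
 u(a) = C1 + 5*a^3/27 + 9*a^2/14 + 2*a*log(-a)/3 + a*(-17 - 8*log(5) + 8*log(2))/12


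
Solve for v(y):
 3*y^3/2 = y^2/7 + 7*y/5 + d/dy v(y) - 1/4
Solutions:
 v(y) = C1 + 3*y^4/8 - y^3/21 - 7*y^2/10 + y/4


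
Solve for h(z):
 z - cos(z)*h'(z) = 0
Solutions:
 h(z) = C1 + Integral(z/cos(z), z)


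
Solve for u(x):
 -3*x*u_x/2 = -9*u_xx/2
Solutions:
 u(x) = C1 + C2*erfi(sqrt(6)*x/6)


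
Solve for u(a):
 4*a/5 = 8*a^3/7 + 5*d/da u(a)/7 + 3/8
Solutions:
 u(a) = C1 - 2*a^4/5 + 14*a^2/25 - 21*a/40


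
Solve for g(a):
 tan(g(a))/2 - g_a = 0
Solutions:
 g(a) = pi - asin(C1*exp(a/2))
 g(a) = asin(C1*exp(a/2))


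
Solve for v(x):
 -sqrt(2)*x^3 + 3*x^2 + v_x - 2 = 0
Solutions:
 v(x) = C1 + sqrt(2)*x^4/4 - x^3 + 2*x


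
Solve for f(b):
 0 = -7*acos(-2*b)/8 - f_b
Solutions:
 f(b) = C1 - 7*b*acos(-2*b)/8 - 7*sqrt(1 - 4*b^2)/16


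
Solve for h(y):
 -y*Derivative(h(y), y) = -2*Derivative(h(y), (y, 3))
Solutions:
 h(y) = C1 + Integral(C2*airyai(2^(2/3)*y/2) + C3*airybi(2^(2/3)*y/2), y)


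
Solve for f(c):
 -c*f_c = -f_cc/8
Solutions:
 f(c) = C1 + C2*erfi(2*c)


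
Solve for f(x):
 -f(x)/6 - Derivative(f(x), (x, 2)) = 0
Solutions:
 f(x) = C1*sin(sqrt(6)*x/6) + C2*cos(sqrt(6)*x/6)


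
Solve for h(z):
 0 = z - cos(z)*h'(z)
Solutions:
 h(z) = C1 + Integral(z/cos(z), z)


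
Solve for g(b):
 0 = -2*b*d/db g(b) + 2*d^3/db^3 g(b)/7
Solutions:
 g(b) = C1 + Integral(C2*airyai(7^(1/3)*b) + C3*airybi(7^(1/3)*b), b)


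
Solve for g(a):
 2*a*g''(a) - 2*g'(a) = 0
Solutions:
 g(a) = C1 + C2*a^2


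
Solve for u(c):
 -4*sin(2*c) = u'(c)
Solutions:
 u(c) = C1 + 2*cos(2*c)


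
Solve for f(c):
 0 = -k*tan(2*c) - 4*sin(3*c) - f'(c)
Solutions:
 f(c) = C1 + k*log(cos(2*c))/2 + 4*cos(3*c)/3


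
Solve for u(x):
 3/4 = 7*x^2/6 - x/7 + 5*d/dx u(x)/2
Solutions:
 u(x) = C1 - 7*x^3/45 + x^2/35 + 3*x/10


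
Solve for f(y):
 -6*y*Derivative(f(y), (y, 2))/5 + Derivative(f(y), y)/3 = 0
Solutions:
 f(y) = C1 + C2*y^(23/18)


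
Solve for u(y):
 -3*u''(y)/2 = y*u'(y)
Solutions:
 u(y) = C1 + C2*erf(sqrt(3)*y/3)


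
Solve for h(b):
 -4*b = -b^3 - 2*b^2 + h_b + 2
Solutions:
 h(b) = C1 + b^4/4 + 2*b^3/3 - 2*b^2 - 2*b


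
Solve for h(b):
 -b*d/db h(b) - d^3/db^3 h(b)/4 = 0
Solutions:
 h(b) = C1 + Integral(C2*airyai(-2^(2/3)*b) + C3*airybi(-2^(2/3)*b), b)


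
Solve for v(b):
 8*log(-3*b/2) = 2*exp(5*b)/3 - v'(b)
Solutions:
 v(b) = C1 - 8*b*log(-b) + 8*b*(-log(3) + log(2) + 1) + 2*exp(5*b)/15


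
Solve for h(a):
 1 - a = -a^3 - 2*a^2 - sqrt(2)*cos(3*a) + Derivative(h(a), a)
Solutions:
 h(a) = C1 + a^4/4 + 2*a^3/3 - a^2/2 + a + sqrt(2)*sin(3*a)/3


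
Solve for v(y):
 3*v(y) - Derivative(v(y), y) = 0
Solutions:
 v(y) = C1*exp(3*y)


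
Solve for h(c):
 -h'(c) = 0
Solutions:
 h(c) = C1


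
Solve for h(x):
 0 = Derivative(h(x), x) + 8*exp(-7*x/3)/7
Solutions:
 h(x) = C1 + 24*exp(-7*x/3)/49


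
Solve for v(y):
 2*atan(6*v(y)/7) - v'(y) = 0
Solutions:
 Integral(1/atan(6*_y/7), (_y, v(y))) = C1 + 2*y


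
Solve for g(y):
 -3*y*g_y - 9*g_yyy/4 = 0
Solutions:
 g(y) = C1 + Integral(C2*airyai(-6^(2/3)*y/3) + C3*airybi(-6^(2/3)*y/3), y)


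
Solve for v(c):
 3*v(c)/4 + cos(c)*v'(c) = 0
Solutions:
 v(c) = C1*(sin(c) - 1)^(3/8)/(sin(c) + 1)^(3/8)


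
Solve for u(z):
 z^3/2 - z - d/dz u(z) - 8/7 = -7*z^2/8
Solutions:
 u(z) = C1 + z^4/8 + 7*z^3/24 - z^2/2 - 8*z/7


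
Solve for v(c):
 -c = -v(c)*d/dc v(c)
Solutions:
 v(c) = -sqrt(C1 + c^2)
 v(c) = sqrt(C1 + c^2)


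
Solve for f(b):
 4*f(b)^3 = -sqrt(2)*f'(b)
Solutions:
 f(b) = -sqrt(2)*sqrt(-1/(C1 - 2*sqrt(2)*b))/2
 f(b) = sqrt(2)*sqrt(-1/(C1 - 2*sqrt(2)*b))/2


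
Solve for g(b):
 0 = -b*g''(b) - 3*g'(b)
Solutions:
 g(b) = C1 + C2/b^2


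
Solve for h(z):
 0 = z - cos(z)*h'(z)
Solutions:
 h(z) = C1 + Integral(z/cos(z), z)


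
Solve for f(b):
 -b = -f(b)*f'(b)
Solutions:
 f(b) = -sqrt(C1 + b^2)
 f(b) = sqrt(C1 + b^2)


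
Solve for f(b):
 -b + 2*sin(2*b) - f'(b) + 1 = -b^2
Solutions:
 f(b) = C1 + b^3/3 - b^2/2 + b - cos(2*b)


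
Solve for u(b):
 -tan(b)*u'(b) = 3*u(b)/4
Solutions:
 u(b) = C1/sin(b)^(3/4)


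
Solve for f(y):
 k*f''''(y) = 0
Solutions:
 f(y) = C1 + C2*y + C3*y^2 + C4*y^3


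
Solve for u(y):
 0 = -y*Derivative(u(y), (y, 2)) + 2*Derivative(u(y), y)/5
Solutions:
 u(y) = C1 + C2*y^(7/5)


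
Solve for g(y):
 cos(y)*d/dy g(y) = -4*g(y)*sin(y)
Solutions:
 g(y) = C1*cos(y)^4


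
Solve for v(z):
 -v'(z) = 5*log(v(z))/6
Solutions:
 li(v(z)) = C1 - 5*z/6


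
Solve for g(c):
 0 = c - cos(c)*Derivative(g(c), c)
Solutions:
 g(c) = C1 + Integral(c/cos(c), c)


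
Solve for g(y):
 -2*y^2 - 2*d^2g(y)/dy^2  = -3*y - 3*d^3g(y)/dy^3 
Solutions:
 g(y) = C1 + C2*y + C3*exp(2*y/3) - y^4/12 - y^3/4 - 9*y^2/8


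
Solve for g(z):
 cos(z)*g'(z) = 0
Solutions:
 g(z) = C1


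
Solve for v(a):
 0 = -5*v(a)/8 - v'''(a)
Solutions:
 v(a) = C3*exp(-5^(1/3)*a/2) + (C1*sin(sqrt(3)*5^(1/3)*a/4) + C2*cos(sqrt(3)*5^(1/3)*a/4))*exp(5^(1/3)*a/4)


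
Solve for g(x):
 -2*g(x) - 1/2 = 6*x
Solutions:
 g(x) = -3*x - 1/4


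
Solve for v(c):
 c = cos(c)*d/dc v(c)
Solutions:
 v(c) = C1 + Integral(c/cos(c), c)


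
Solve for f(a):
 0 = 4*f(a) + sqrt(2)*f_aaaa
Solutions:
 f(a) = (C1*sin(2^(7/8)*a/2) + C2*cos(2^(7/8)*a/2))*exp(-2^(7/8)*a/2) + (C3*sin(2^(7/8)*a/2) + C4*cos(2^(7/8)*a/2))*exp(2^(7/8)*a/2)


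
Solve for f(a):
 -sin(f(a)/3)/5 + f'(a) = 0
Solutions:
 -a/5 + 3*log(cos(f(a)/3) - 1)/2 - 3*log(cos(f(a)/3) + 1)/2 = C1


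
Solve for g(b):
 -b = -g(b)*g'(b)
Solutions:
 g(b) = -sqrt(C1 + b^2)
 g(b) = sqrt(C1 + b^2)


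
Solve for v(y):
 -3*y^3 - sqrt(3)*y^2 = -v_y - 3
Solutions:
 v(y) = C1 + 3*y^4/4 + sqrt(3)*y^3/3 - 3*y


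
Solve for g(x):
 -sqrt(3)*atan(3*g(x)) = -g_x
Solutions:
 Integral(1/atan(3*_y), (_y, g(x))) = C1 + sqrt(3)*x


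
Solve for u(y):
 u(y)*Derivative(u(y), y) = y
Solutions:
 u(y) = -sqrt(C1 + y^2)
 u(y) = sqrt(C1 + y^2)


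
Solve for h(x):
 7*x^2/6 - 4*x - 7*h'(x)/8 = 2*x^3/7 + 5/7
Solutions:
 h(x) = C1 - 4*x^4/49 + 4*x^3/9 - 16*x^2/7 - 40*x/49


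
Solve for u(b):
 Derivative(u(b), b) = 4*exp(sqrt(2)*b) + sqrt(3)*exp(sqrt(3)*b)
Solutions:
 u(b) = C1 + 2*sqrt(2)*exp(sqrt(2)*b) + exp(sqrt(3)*b)


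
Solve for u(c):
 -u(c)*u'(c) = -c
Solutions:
 u(c) = -sqrt(C1 + c^2)
 u(c) = sqrt(C1 + c^2)


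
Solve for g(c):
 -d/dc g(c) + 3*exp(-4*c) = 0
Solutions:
 g(c) = C1 - 3*exp(-4*c)/4


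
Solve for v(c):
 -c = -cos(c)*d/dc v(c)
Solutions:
 v(c) = C1 + Integral(c/cos(c), c)


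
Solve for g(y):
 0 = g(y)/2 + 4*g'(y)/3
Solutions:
 g(y) = C1*exp(-3*y/8)


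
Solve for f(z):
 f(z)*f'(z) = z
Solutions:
 f(z) = -sqrt(C1 + z^2)
 f(z) = sqrt(C1 + z^2)


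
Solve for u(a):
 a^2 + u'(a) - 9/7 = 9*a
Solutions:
 u(a) = C1 - a^3/3 + 9*a^2/2 + 9*a/7


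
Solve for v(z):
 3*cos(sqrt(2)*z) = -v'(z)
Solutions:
 v(z) = C1 - 3*sqrt(2)*sin(sqrt(2)*z)/2


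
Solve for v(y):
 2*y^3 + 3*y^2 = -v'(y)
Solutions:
 v(y) = C1 - y^4/2 - y^3


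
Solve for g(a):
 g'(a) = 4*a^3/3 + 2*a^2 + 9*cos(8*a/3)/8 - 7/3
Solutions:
 g(a) = C1 + a^4/3 + 2*a^3/3 - 7*a/3 + 27*sin(8*a/3)/64


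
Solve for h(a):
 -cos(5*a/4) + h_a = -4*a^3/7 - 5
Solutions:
 h(a) = C1 - a^4/7 - 5*a + 4*sin(5*a/4)/5


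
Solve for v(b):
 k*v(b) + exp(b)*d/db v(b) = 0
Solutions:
 v(b) = C1*exp(k*exp(-b))


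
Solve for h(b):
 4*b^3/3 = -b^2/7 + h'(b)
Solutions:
 h(b) = C1 + b^4/3 + b^3/21


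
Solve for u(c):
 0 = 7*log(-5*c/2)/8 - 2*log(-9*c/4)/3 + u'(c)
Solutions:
 u(c) = C1 - 5*c*log(-c)/24 + c*(-21*log(5) - 11*log(2) + 5 + 32*log(3))/24


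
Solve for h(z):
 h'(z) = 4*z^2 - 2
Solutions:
 h(z) = C1 + 4*z^3/3 - 2*z


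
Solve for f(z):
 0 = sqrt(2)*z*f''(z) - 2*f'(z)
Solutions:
 f(z) = C1 + C2*z^(1 + sqrt(2))


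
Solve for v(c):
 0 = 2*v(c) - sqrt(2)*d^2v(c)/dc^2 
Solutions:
 v(c) = C1*exp(-2^(1/4)*c) + C2*exp(2^(1/4)*c)


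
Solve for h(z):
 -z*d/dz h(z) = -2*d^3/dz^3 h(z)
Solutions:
 h(z) = C1 + Integral(C2*airyai(2^(2/3)*z/2) + C3*airybi(2^(2/3)*z/2), z)


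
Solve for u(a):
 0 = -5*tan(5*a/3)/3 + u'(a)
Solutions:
 u(a) = C1 - log(cos(5*a/3))


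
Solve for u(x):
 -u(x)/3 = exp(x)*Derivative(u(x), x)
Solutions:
 u(x) = C1*exp(exp(-x)/3)


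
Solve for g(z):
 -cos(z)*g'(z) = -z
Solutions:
 g(z) = C1 + Integral(z/cos(z), z)


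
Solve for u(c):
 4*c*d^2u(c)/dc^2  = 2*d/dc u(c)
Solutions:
 u(c) = C1 + C2*c^(3/2)


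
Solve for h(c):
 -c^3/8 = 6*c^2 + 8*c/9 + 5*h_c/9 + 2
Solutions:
 h(c) = C1 - 9*c^4/160 - 18*c^3/5 - 4*c^2/5 - 18*c/5


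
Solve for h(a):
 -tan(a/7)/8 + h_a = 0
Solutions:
 h(a) = C1 - 7*log(cos(a/7))/8


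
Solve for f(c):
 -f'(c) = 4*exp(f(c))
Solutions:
 f(c) = log(1/(C1 + 4*c))


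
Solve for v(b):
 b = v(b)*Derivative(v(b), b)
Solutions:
 v(b) = -sqrt(C1 + b^2)
 v(b) = sqrt(C1 + b^2)


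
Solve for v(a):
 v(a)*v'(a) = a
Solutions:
 v(a) = -sqrt(C1 + a^2)
 v(a) = sqrt(C1 + a^2)


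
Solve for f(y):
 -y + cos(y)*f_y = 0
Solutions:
 f(y) = C1 + Integral(y/cos(y), y)


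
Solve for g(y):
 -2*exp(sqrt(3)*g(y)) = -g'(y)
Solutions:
 g(y) = sqrt(3)*(2*log(-1/(C1 + 2*y)) - log(3))/6


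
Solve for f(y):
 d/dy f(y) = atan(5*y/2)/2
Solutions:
 f(y) = C1 + y*atan(5*y/2)/2 - log(25*y^2 + 4)/10


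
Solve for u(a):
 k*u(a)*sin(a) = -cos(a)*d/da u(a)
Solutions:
 u(a) = C1*exp(k*log(cos(a)))


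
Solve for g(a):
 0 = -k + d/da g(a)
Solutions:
 g(a) = C1 + a*k


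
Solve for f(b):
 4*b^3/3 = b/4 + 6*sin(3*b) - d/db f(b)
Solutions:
 f(b) = C1 - b^4/3 + b^2/8 - 2*cos(3*b)


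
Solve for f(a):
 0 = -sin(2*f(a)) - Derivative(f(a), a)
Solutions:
 f(a) = pi - acos((-C1 - exp(4*a))/(C1 - exp(4*a)))/2
 f(a) = acos((-C1 - exp(4*a))/(C1 - exp(4*a)))/2


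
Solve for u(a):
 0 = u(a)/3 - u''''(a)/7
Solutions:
 u(a) = C1*exp(-3^(3/4)*7^(1/4)*a/3) + C2*exp(3^(3/4)*7^(1/4)*a/3) + C3*sin(3^(3/4)*7^(1/4)*a/3) + C4*cos(3^(3/4)*7^(1/4)*a/3)


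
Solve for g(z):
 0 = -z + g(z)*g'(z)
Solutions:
 g(z) = -sqrt(C1 + z^2)
 g(z) = sqrt(C1 + z^2)


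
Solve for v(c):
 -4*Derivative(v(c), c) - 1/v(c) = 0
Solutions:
 v(c) = -sqrt(C1 - 2*c)/2
 v(c) = sqrt(C1 - 2*c)/2


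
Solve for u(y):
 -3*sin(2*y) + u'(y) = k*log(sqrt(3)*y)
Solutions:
 u(y) = C1 + k*y*(log(y) - 1) + k*y*log(3)/2 - 3*cos(2*y)/2


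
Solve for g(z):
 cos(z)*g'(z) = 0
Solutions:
 g(z) = C1


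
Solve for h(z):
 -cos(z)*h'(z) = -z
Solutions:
 h(z) = C1 + Integral(z/cos(z), z)


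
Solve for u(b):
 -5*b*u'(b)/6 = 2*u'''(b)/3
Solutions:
 u(b) = C1 + Integral(C2*airyai(-10^(1/3)*b/2) + C3*airybi(-10^(1/3)*b/2), b)


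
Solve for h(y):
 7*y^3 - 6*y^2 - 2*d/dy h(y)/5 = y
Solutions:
 h(y) = C1 + 35*y^4/8 - 5*y^3 - 5*y^2/4


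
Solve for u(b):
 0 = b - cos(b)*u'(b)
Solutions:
 u(b) = C1 + Integral(b/cos(b), b)


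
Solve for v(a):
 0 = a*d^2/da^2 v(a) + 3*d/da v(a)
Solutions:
 v(a) = C1 + C2/a^2


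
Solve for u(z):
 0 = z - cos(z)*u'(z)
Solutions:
 u(z) = C1 + Integral(z/cos(z), z)


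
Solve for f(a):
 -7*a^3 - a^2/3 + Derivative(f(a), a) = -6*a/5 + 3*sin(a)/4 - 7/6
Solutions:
 f(a) = C1 + 7*a^4/4 + a^3/9 - 3*a^2/5 - 7*a/6 - 3*cos(a)/4


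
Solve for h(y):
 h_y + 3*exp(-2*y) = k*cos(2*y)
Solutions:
 h(y) = C1 + k*sin(2*y)/2 + 3*exp(-2*y)/2


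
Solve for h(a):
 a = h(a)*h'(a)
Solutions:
 h(a) = -sqrt(C1 + a^2)
 h(a) = sqrt(C1 + a^2)


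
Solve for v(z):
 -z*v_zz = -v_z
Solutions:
 v(z) = C1 + C2*z^2


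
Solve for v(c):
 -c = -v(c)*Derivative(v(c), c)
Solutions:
 v(c) = -sqrt(C1 + c^2)
 v(c) = sqrt(C1 + c^2)


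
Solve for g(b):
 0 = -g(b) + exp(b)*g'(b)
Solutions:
 g(b) = C1*exp(-exp(-b))


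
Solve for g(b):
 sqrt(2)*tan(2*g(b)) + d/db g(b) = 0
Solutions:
 g(b) = -asin(C1*exp(-2*sqrt(2)*b))/2 + pi/2
 g(b) = asin(C1*exp(-2*sqrt(2)*b))/2


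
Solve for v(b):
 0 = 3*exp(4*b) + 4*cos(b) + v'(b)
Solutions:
 v(b) = C1 - 3*exp(4*b)/4 - 4*sin(b)


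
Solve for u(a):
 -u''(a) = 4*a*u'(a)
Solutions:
 u(a) = C1 + C2*erf(sqrt(2)*a)


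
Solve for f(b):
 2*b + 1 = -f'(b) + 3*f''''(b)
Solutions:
 f(b) = C1 + C4*exp(3^(2/3)*b/3) - b^2 - b + (C2*sin(3^(1/6)*b/2) + C3*cos(3^(1/6)*b/2))*exp(-3^(2/3)*b/6)


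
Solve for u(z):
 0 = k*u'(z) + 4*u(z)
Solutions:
 u(z) = C1*exp(-4*z/k)


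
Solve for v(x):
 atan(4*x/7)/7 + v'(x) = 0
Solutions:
 v(x) = C1 - x*atan(4*x/7)/7 + log(16*x^2 + 49)/8


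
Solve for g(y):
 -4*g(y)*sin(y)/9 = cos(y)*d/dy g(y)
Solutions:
 g(y) = C1*cos(y)^(4/9)


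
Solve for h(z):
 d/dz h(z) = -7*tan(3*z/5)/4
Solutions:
 h(z) = C1 + 35*log(cos(3*z/5))/12


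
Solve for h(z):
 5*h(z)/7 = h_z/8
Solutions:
 h(z) = C1*exp(40*z/7)


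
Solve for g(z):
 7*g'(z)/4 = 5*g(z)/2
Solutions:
 g(z) = C1*exp(10*z/7)


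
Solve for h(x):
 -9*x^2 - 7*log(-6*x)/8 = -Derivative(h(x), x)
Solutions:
 h(x) = C1 + 3*x^3 + 7*x*log(-x)/8 + 7*x*(-1 + log(6))/8


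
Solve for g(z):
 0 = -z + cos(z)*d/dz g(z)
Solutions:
 g(z) = C1 + Integral(z/cos(z), z)


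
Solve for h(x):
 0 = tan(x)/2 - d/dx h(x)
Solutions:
 h(x) = C1 - log(cos(x))/2


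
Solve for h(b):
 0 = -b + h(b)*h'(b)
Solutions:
 h(b) = -sqrt(C1 + b^2)
 h(b) = sqrt(C1 + b^2)


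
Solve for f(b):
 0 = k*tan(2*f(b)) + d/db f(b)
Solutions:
 f(b) = -asin(C1*exp(-2*b*k))/2 + pi/2
 f(b) = asin(C1*exp(-2*b*k))/2


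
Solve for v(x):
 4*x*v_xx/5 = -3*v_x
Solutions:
 v(x) = C1 + C2/x^(11/4)


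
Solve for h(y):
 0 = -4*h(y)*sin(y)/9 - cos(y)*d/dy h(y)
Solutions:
 h(y) = C1*cos(y)^(4/9)


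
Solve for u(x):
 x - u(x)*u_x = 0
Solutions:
 u(x) = -sqrt(C1 + x^2)
 u(x) = sqrt(C1 + x^2)


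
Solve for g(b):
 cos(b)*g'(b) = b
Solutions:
 g(b) = C1 + Integral(b/cos(b), b)


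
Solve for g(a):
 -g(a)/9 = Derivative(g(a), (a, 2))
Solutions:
 g(a) = C1*sin(a/3) + C2*cos(a/3)


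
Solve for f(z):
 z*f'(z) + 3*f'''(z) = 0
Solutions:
 f(z) = C1 + Integral(C2*airyai(-3^(2/3)*z/3) + C3*airybi(-3^(2/3)*z/3), z)


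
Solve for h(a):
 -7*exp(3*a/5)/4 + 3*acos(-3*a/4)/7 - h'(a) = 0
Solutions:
 h(a) = C1 + 3*a*acos(-3*a/4)/7 + sqrt(16 - 9*a^2)/7 - 35*exp(3*a/5)/12


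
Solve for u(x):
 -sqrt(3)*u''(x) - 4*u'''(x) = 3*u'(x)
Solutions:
 u(x) = C1 + (C2*sin(3*sqrt(5)*x/8) + C3*cos(3*sqrt(5)*x/8))*exp(-sqrt(3)*x/8)


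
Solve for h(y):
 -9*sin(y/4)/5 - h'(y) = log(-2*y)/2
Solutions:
 h(y) = C1 - y*log(-y)/2 - y*log(2)/2 + y/2 + 36*cos(y/4)/5


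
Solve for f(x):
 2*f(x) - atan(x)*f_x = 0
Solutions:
 f(x) = C1*exp(2*Integral(1/atan(x), x))


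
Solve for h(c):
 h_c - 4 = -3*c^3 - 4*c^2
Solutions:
 h(c) = C1 - 3*c^4/4 - 4*c^3/3 + 4*c


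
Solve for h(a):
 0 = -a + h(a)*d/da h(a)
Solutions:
 h(a) = -sqrt(C1 + a^2)
 h(a) = sqrt(C1 + a^2)


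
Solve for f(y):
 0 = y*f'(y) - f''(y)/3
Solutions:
 f(y) = C1 + C2*erfi(sqrt(6)*y/2)


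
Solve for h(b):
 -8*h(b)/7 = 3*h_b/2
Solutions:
 h(b) = C1*exp(-16*b/21)


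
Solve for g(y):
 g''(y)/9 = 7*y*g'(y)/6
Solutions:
 g(y) = C1 + C2*erfi(sqrt(21)*y/2)


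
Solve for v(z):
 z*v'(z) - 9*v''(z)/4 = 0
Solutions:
 v(z) = C1 + C2*erfi(sqrt(2)*z/3)


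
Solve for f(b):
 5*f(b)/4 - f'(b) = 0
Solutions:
 f(b) = C1*exp(5*b/4)


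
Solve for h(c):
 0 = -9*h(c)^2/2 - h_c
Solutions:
 h(c) = 2/(C1 + 9*c)


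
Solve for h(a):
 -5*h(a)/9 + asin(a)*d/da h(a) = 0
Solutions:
 h(a) = C1*exp(5*Integral(1/asin(a), a)/9)


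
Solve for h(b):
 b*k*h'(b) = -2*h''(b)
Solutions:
 h(b) = Piecewise((-sqrt(pi)*C1*erf(b*sqrt(k)/2)/sqrt(k) - C2, (k > 0) | (k < 0)), (-C1*b - C2, True))


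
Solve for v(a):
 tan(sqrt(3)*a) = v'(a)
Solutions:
 v(a) = C1 - sqrt(3)*log(cos(sqrt(3)*a))/3


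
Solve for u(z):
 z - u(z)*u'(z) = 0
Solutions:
 u(z) = -sqrt(C1 + z^2)
 u(z) = sqrt(C1 + z^2)


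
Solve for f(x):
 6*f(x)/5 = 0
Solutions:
 f(x) = 0


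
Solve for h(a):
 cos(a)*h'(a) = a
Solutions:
 h(a) = C1 + Integral(a/cos(a), a)


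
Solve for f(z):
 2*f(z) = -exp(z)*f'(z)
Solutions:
 f(z) = C1*exp(2*exp(-z))


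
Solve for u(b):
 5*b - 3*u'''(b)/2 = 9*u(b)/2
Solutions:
 u(b) = C3*exp(-3^(1/3)*b) + 10*b/9 + (C1*sin(3^(5/6)*b/2) + C2*cos(3^(5/6)*b/2))*exp(3^(1/3)*b/2)


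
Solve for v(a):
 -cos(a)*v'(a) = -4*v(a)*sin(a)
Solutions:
 v(a) = C1/cos(a)^4


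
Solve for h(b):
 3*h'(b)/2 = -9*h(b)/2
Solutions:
 h(b) = C1*exp(-3*b)


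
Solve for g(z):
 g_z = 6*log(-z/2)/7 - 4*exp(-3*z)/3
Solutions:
 g(z) = C1 + 6*z*log(-z)/7 + 6*z*(-1 - log(2))/7 + 4*exp(-3*z)/9


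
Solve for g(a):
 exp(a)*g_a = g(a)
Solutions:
 g(a) = C1*exp(-exp(-a))


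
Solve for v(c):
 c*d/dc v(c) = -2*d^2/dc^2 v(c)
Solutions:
 v(c) = C1 + C2*erf(c/2)


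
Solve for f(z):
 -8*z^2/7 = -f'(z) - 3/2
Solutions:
 f(z) = C1 + 8*z^3/21 - 3*z/2


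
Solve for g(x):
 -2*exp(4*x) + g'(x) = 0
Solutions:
 g(x) = C1 + exp(4*x)/2


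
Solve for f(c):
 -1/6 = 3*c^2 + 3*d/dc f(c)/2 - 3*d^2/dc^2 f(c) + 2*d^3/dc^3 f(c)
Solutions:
 f(c) = C1 - 2*c^3/3 - 4*c^2 - 97*c/9 + (C2*sin(sqrt(3)*c/4) + C3*cos(sqrt(3)*c/4))*exp(3*c/4)


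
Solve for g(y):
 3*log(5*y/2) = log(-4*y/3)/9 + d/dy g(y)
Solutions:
 g(y) = C1 + 26*y*log(y)/9 + y*(-26/9 - 29*log(2)/9 + log(3)/9 + 3*log(5) - I*pi/9)


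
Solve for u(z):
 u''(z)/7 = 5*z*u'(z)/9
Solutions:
 u(z) = C1 + C2*erfi(sqrt(70)*z/6)


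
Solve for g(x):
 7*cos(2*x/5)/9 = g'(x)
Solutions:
 g(x) = C1 + 35*sin(2*x/5)/18


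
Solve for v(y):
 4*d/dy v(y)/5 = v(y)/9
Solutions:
 v(y) = C1*exp(5*y/36)


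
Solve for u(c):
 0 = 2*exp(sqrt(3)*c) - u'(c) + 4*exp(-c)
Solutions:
 u(c) = C1 + 2*sqrt(3)*exp(sqrt(3)*c)/3 - 4*exp(-c)


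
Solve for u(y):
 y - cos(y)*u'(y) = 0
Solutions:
 u(y) = C1 + Integral(y/cos(y), y)


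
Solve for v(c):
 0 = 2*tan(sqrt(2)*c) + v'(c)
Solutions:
 v(c) = C1 + sqrt(2)*log(cos(sqrt(2)*c))


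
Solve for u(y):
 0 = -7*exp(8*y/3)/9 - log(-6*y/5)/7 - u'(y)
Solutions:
 u(y) = C1 - y*log(-y)/7 + y*(-log(6) + 1 + log(5))/7 - 7*exp(8*y/3)/24


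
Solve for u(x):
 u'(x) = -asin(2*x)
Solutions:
 u(x) = C1 - x*asin(2*x) - sqrt(1 - 4*x^2)/2


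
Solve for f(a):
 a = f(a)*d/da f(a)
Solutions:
 f(a) = -sqrt(C1 + a^2)
 f(a) = sqrt(C1 + a^2)


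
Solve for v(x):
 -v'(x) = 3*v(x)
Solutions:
 v(x) = C1*exp(-3*x)


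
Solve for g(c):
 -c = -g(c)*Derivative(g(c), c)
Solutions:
 g(c) = -sqrt(C1 + c^2)
 g(c) = sqrt(C1 + c^2)


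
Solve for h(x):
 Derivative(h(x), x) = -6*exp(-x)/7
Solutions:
 h(x) = C1 + 6*exp(-x)/7


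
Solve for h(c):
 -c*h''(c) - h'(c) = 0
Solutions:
 h(c) = C1 + C2*log(c)


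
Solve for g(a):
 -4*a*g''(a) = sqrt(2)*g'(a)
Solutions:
 g(a) = C1 + C2*a^(1 - sqrt(2)/4)


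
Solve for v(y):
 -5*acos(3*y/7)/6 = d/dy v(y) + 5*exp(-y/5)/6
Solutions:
 v(y) = C1 - 5*y*acos(3*y/7)/6 + 5*sqrt(49 - 9*y^2)/18 + 25*exp(-y/5)/6


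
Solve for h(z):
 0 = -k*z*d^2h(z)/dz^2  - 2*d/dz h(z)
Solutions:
 h(z) = C1 + z^(((re(k) - 2)*re(k) + im(k)^2)/(re(k)^2 + im(k)^2))*(C2*sin(2*log(z)*Abs(im(k))/(re(k)^2 + im(k)^2)) + C3*cos(2*log(z)*im(k)/(re(k)^2 + im(k)^2)))


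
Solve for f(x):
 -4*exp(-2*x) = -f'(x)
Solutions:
 f(x) = C1 - 2*exp(-2*x)


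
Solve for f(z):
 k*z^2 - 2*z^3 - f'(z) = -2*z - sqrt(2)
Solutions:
 f(z) = C1 + k*z^3/3 - z^4/2 + z^2 + sqrt(2)*z


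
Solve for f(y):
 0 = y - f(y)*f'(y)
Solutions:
 f(y) = -sqrt(C1 + y^2)
 f(y) = sqrt(C1 + y^2)


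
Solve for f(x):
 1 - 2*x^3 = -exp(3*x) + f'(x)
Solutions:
 f(x) = C1 - x^4/2 + x + exp(3*x)/3


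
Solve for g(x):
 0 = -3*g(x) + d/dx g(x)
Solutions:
 g(x) = C1*exp(3*x)


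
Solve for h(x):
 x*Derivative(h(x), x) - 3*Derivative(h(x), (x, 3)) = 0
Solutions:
 h(x) = C1 + Integral(C2*airyai(3^(2/3)*x/3) + C3*airybi(3^(2/3)*x/3), x)


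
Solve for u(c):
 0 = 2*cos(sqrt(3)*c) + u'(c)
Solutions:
 u(c) = C1 - 2*sqrt(3)*sin(sqrt(3)*c)/3


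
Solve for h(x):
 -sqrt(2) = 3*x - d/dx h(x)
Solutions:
 h(x) = C1 + 3*x^2/2 + sqrt(2)*x


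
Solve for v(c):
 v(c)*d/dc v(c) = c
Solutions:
 v(c) = -sqrt(C1 + c^2)
 v(c) = sqrt(C1 + c^2)


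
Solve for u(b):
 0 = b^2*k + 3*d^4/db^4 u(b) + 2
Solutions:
 u(b) = C1 + C2*b + C3*b^2 + C4*b^3 - b^6*k/1080 - b^4/36


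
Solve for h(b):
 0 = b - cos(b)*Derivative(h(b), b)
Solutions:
 h(b) = C1 + Integral(b/cos(b), b)


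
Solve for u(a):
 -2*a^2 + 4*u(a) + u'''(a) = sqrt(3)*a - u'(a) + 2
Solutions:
 u(a) = C1*exp(-3^(1/3)*a*(-(18 + sqrt(327))^(1/3) + 3^(1/3)/(18 + sqrt(327))^(1/3))/6)*sin(3^(1/6)*a*(3/(18 + sqrt(327))^(1/3) + 3^(2/3)*(18 + sqrt(327))^(1/3))/6) + C2*exp(-3^(1/3)*a*(-(18 + sqrt(327))^(1/3) + 3^(1/3)/(18 + sqrt(327))^(1/3))/6)*cos(3^(1/6)*a*(3/(18 + sqrt(327))^(1/3) + 3^(2/3)*(18 + sqrt(327))^(1/3))/6) + C3*exp(3^(1/3)*a*(-(18 + sqrt(327))^(1/3) + 3^(1/3)/(18 + sqrt(327))^(1/3))/3) + a^2/2 - a/4 + sqrt(3)*a/4 - sqrt(3)/16 + 9/16


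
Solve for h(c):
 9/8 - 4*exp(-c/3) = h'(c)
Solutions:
 h(c) = C1 + 9*c/8 + 12*exp(-c/3)


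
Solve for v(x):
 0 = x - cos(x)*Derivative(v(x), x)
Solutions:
 v(x) = C1 + Integral(x/cos(x), x)


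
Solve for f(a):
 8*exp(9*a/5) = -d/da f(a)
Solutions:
 f(a) = C1 - 40*exp(9*a/5)/9


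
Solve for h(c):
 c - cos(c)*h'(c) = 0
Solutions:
 h(c) = C1 + Integral(c/cos(c), c)


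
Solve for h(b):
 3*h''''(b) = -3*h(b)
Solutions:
 h(b) = (C1*sin(sqrt(2)*b/2) + C2*cos(sqrt(2)*b/2))*exp(-sqrt(2)*b/2) + (C3*sin(sqrt(2)*b/2) + C4*cos(sqrt(2)*b/2))*exp(sqrt(2)*b/2)


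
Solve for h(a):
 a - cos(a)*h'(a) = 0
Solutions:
 h(a) = C1 + Integral(a/cos(a), a)


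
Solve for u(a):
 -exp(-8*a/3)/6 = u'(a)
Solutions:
 u(a) = C1 + exp(-8*a/3)/16


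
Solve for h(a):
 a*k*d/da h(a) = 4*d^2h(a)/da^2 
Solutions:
 h(a) = Piecewise((-sqrt(2)*sqrt(pi)*C1*erf(sqrt(2)*a*sqrt(-k)/4)/sqrt(-k) - C2, (k > 0) | (k < 0)), (-C1*a - C2, True))


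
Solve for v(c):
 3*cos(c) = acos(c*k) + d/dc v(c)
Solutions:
 v(c) = C1 - Piecewise((c*acos(c*k) - sqrt(-c^2*k^2 + 1)/k, Ne(k, 0)), (pi*c/2, True)) + 3*sin(c)


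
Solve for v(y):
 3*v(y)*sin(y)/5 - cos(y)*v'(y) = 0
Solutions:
 v(y) = C1/cos(y)^(3/5)


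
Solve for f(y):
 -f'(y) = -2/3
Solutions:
 f(y) = C1 + 2*y/3


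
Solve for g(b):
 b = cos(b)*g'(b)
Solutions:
 g(b) = C1 + Integral(b/cos(b), b)


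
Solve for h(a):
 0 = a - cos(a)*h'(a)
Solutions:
 h(a) = C1 + Integral(a/cos(a), a)


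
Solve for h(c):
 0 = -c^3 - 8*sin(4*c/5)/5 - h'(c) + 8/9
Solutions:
 h(c) = C1 - c^4/4 + 8*c/9 + 2*cos(4*c/5)


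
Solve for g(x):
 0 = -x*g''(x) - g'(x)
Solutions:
 g(x) = C1 + C2*log(x)


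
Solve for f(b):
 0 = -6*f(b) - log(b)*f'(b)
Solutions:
 f(b) = C1*exp(-6*li(b))


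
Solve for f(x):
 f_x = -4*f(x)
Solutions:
 f(x) = C1*exp(-4*x)


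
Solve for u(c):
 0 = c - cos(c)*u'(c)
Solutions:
 u(c) = C1 + Integral(c/cos(c), c)


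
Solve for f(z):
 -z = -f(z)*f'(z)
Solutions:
 f(z) = -sqrt(C1 + z^2)
 f(z) = sqrt(C1 + z^2)


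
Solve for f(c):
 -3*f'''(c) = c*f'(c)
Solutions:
 f(c) = C1 + Integral(C2*airyai(-3^(2/3)*c/3) + C3*airybi(-3^(2/3)*c/3), c)


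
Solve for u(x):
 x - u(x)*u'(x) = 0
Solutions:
 u(x) = -sqrt(C1 + x^2)
 u(x) = sqrt(C1 + x^2)


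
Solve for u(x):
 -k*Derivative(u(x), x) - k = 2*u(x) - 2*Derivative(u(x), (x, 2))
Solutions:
 u(x) = C1*exp(x*(k - sqrt(k^2 + 16))/4) + C2*exp(x*(k + sqrt(k^2 + 16))/4) - k/2


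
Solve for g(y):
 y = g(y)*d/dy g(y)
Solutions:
 g(y) = -sqrt(C1 + y^2)
 g(y) = sqrt(C1 + y^2)


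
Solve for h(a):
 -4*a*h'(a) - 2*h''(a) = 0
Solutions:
 h(a) = C1 + C2*erf(a)


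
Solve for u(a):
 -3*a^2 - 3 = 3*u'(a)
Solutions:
 u(a) = C1 - a^3/3 - a


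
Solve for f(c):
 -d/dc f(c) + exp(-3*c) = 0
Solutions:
 f(c) = C1 - exp(-3*c)/3


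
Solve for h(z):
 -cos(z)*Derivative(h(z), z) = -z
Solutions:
 h(z) = C1 + Integral(z/cos(z), z)


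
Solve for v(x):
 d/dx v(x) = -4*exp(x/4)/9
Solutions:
 v(x) = C1 - 16*exp(x/4)/9


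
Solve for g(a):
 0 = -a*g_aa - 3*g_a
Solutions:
 g(a) = C1 + C2/a^2


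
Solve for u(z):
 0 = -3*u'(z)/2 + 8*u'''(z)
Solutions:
 u(z) = C1 + C2*exp(-sqrt(3)*z/4) + C3*exp(sqrt(3)*z/4)


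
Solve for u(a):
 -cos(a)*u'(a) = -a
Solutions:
 u(a) = C1 + Integral(a/cos(a), a)


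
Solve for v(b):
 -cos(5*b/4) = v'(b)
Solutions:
 v(b) = C1 - 4*sin(5*b/4)/5


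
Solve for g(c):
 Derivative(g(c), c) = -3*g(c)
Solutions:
 g(c) = C1*exp(-3*c)


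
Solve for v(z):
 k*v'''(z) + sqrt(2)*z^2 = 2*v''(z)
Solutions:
 v(z) = C1 + C2*z + C3*exp(2*z/k) + sqrt(2)*k^2*z^2/8 + sqrt(2)*k*z^3/12 + sqrt(2)*z^4/24


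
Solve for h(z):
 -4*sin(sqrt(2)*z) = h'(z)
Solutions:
 h(z) = C1 + 2*sqrt(2)*cos(sqrt(2)*z)


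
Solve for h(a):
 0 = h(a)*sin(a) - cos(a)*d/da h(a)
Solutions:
 h(a) = C1/cos(a)


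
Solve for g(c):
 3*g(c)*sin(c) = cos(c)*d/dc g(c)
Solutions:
 g(c) = C1/cos(c)^3


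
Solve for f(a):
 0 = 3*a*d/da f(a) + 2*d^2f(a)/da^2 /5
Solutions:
 f(a) = C1 + C2*erf(sqrt(15)*a/2)


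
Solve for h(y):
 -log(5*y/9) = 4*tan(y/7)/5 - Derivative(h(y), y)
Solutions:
 h(y) = C1 + y*log(y) - 2*y*log(3) - y + y*log(5) - 28*log(cos(y/7))/5


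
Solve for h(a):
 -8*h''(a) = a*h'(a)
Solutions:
 h(a) = C1 + C2*erf(a/4)


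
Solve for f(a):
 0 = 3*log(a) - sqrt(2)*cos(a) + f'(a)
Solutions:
 f(a) = C1 - 3*a*log(a) + 3*a + sqrt(2)*sin(a)


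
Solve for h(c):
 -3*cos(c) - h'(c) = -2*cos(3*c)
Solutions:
 h(c) = C1 - 3*sin(c) + 2*sin(3*c)/3


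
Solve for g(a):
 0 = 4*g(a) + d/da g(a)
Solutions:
 g(a) = C1*exp(-4*a)


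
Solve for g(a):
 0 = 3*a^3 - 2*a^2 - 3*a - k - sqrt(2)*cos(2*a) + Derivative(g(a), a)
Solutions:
 g(a) = C1 - 3*a^4/4 + 2*a^3/3 + 3*a^2/2 + a*k + sqrt(2)*sin(2*a)/2


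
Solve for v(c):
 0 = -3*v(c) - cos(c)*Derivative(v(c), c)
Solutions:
 v(c) = C1*(sin(c) - 1)^(3/2)/(sin(c) + 1)^(3/2)


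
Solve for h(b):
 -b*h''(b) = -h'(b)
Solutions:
 h(b) = C1 + C2*b^2


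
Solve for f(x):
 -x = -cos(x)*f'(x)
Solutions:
 f(x) = C1 + Integral(x/cos(x), x)


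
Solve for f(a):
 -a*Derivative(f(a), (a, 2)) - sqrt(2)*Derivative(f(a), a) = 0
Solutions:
 f(a) = C1 + C2*a^(1 - sqrt(2))


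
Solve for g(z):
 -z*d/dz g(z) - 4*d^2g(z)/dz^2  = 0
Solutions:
 g(z) = C1 + C2*erf(sqrt(2)*z/4)


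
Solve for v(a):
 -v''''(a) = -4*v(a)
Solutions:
 v(a) = C1*exp(-sqrt(2)*a) + C2*exp(sqrt(2)*a) + C3*sin(sqrt(2)*a) + C4*cos(sqrt(2)*a)


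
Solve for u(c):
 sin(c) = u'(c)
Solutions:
 u(c) = C1 - cos(c)


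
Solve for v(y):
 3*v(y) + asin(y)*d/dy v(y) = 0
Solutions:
 v(y) = C1*exp(-3*Integral(1/asin(y), y))


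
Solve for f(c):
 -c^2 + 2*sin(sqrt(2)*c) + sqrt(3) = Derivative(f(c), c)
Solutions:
 f(c) = C1 - c^3/3 + sqrt(3)*c - sqrt(2)*cos(sqrt(2)*c)


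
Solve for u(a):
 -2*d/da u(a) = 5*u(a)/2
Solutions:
 u(a) = C1*exp(-5*a/4)


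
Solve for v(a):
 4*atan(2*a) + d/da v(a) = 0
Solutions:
 v(a) = C1 - 4*a*atan(2*a) + log(4*a^2 + 1)


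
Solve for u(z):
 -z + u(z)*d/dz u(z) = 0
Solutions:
 u(z) = -sqrt(C1 + z^2)
 u(z) = sqrt(C1 + z^2)


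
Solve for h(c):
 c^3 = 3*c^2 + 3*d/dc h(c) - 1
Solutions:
 h(c) = C1 + c^4/12 - c^3/3 + c/3


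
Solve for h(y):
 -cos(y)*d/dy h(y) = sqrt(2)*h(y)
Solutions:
 h(y) = C1*(sin(y) - 1)^(sqrt(2)/2)/(sin(y) + 1)^(sqrt(2)/2)


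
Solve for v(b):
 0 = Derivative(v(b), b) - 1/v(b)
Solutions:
 v(b) = -sqrt(C1 + 2*b)
 v(b) = sqrt(C1 + 2*b)


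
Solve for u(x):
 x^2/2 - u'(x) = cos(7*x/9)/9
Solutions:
 u(x) = C1 + x^3/6 - sin(7*x/9)/7


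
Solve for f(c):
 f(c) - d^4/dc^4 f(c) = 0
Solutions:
 f(c) = C1*exp(-c) + C2*exp(c) + C3*sin(c) + C4*cos(c)


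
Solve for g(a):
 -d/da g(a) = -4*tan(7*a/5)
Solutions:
 g(a) = C1 - 20*log(cos(7*a/5))/7


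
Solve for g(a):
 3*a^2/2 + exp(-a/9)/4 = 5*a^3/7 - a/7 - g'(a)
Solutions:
 g(a) = C1 + 5*a^4/28 - a^3/2 - a^2/14 + 9*exp(-a/9)/4


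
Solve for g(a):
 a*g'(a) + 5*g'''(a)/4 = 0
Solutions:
 g(a) = C1 + Integral(C2*airyai(-10^(2/3)*a/5) + C3*airybi(-10^(2/3)*a/5), a)


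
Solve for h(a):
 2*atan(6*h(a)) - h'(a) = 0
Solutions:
 Integral(1/atan(6*_y), (_y, h(a))) = C1 + 2*a


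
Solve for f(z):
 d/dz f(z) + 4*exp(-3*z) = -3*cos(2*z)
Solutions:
 f(z) = C1 - 3*sin(2*z)/2 + 4*exp(-3*z)/3
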